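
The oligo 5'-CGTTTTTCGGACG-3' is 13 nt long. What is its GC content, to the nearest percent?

54%

Scanning the sequence gives G=4, A=1, T=5, C=3.
G+C = 4 + 3 = 7 out of 13 bases
%GC = 7/13 × 100 = 53.85% ≈ 54%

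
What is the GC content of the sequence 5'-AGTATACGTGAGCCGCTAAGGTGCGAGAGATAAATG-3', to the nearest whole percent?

47%

C=5, G=12, A=12, T=7
G+C = 12 + 5 = 17 out of 36 bases
%GC = 17/36 × 100 = 47.22% ≈ 47%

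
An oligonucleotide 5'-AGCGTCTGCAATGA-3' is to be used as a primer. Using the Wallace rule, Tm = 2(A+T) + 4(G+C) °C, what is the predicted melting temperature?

42°C

Scanning the sequence gives C=3, T=3, A=4, G=4.
AT pairs contribute 7, GC pairs contribute 7.
Tm = 2×7 + 4×7 = 42°C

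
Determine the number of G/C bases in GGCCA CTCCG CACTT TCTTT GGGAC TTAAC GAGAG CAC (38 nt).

Base counts: A=8, T=9, G=9, C=12
Total G or C: 9 + 12 = 21

21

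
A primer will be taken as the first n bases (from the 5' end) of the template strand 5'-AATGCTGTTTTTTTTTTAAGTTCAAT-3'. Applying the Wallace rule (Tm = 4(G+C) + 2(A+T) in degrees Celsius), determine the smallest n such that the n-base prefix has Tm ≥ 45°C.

First 19 bases: AATGCTGTTTTTTTTTTAA → Tm = 44°C (< 45°C)
First 20 bases: AATGCTGTTTTTTTTTTAAG → Tm = 48°C (≥ 45°C)
Since every base adds ≥2°C, Tm only increases with n, so the threshold is first crossed at n = 20.

n = 20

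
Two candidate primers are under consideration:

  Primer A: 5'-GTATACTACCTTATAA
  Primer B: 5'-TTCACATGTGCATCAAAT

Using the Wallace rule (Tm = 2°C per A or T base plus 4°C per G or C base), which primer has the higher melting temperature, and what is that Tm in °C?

Primer B, 48°C

Primer A: A+T=12, G+C=4 → Tm = 2(12)+4(4) = 40°C
Primer B: A+T=12, G+C=6 → Tm = 2(12)+4(6) = 48°C
40°C vs 48°C → primer B is higher.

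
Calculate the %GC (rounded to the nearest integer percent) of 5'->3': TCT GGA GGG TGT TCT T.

Counting bases: T=7, G=6, A=1, C=2
G+C = 6 + 2 = 8 out of 16 bases
%GC = 8/16 × 100 = 50% ≈ 50%

50%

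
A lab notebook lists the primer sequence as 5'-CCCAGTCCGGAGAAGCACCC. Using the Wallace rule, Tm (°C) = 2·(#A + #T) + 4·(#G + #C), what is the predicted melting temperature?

68°C

Counting bases: G=5, T=1, C=9, A=5
AT pairs contribute 6, GC pairs contribute 14.
Tm = 2×6 + 4×14 = 68°C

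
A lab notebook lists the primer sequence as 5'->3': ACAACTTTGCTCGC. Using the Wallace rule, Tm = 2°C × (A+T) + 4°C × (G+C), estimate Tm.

Counting bases: A=3, G=2, C=5, T=4
A+T = 7, G+C = 7
Tm = 2(7) + 4(7) = 14 + 28 = 42°C

42°C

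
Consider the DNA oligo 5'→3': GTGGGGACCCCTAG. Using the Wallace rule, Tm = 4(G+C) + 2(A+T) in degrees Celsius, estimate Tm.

Scanning the sequence gives G=6, T=2, A=2, C=4.
A+T = 4, G+C = 10
Tm = 2×4 + 4×10 = 48°C

48°C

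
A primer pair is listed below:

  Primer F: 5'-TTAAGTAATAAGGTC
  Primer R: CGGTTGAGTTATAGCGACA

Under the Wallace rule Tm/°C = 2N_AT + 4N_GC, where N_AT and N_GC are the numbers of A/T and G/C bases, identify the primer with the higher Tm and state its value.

Primer F: A+T=11, G+C=4 → Tm = 2(11)+4(4) = 38°C
Primer R: A+T=10, G+C=9 → Tm = 2(10)+4(9) = 56°C
38°C vs 56°C → primer R is higher.

Primer R, 56°C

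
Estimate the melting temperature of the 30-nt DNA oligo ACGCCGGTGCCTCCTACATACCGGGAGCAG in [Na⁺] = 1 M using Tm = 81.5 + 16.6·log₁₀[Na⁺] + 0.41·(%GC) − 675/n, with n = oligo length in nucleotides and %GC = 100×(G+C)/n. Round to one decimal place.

86.3°C

Length n = 30. Base counts: T=4, A=6, C=11, G=9
G+C = 20, so %GC = 20/30 × 100 = 66.667%
Salt term: 16.6 × (0) = 0
GC term: 0.41 × 66.667 = 27.333; length term: −675/30 = −22.5
Tm = 81.5 + (0) + 27.333 − 22.5 = 86.333 → 86.3°C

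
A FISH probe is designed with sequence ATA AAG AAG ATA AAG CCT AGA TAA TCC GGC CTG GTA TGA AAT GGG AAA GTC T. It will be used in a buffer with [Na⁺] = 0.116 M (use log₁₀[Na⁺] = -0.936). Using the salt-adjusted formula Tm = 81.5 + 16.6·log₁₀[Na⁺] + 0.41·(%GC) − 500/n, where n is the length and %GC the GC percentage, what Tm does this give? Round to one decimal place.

Length n = 52. A=21, T=11, C=7, G=13
G+C = 20, so %GC = 20/52 × 100 = 38.462%
Salt term: 16.6 × (-0.936) = -15.538
GC term: 0.41 × 38.462 = 15.769; length term: −500/52 = −9.615
Tm = 81.5 + (-15.538) + 15.769 − 9.615 = 72.116 → 72.1°C

72.1°C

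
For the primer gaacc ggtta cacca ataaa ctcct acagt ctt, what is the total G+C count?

14

Counting bases: C=10, A=11, T=8, G=4
Total G or C: 4 + 10 = 14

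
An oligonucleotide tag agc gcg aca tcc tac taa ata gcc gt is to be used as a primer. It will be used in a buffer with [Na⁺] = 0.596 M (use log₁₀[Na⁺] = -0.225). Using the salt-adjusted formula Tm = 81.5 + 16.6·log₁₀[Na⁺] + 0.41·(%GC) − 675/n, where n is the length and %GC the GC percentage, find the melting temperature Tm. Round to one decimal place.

74.3°C

Length n = 29. Scanning the sequence gives G=6, T=6, C=8, A=9.
G+C = 14, so %GC = 14/29 × 100 = 48.276%
Salt term: 16.6 × (-0.225) = -3.735
GC term: 0.41 × 48.276 = 19.793; length term: −675/29 = −23.276
Tm = 81.5 + (-3.735) + 19.793 − 23.276 = 74.282 → 74.3°C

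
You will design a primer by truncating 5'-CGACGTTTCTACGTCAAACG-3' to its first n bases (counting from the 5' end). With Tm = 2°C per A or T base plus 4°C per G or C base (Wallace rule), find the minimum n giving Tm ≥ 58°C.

n = 20

First 19 bases: CGACGTTTCTACGTCAAAC → Tm = 56°C (< 58°C)
First 20 bases: CGACGTTTCTACGTCAAACG → Tm = 60°C (≥ 58°C)
Since every base adds ≥2°C, Tm only increases with n, so the threshold is first crossed at n = 20.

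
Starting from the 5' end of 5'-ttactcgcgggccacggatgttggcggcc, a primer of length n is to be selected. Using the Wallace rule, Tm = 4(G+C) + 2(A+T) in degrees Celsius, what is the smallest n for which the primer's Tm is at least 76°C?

First 23 bases: TTACTCGCGGGCCACGGATGTTG → Tm = 74°C (< 76°C)
First 24 bases: TTACTCGCGGGCCACGGATGTTGG → Tm = 78°C (≥ 76°C)
Each additional base adds 2°C (A/T) or 4°C (G/C), so Tm is non-decreasing in n; n = 24 is the first length to reach 76°C.

n = 24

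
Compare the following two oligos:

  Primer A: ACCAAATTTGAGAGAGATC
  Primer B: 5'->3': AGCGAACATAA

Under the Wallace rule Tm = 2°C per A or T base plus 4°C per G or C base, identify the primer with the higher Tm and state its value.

Primer A, 52°C

Primer A: A+T=12, G+C=7 → Tm = 2(12)+4(7) = 52°C
Primer B: A+T=7, G+C=4 → Tm = 2(7)+4(4) = 30°C
52°C vs 30°C → primer A is higher.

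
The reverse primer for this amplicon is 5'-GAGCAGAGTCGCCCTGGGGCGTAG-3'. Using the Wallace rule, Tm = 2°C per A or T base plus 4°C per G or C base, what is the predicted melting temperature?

C=6, T=3, A=4, G=11
A+T = 7, G+C = 17
Tm = 2×7 + 4×17 = 82°C

82°C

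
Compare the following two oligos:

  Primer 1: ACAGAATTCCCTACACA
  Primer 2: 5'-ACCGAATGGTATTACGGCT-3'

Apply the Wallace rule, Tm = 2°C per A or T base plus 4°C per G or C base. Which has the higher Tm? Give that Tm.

Primer 2, 56°C

Primer 1: A+T=10, G+C=7 → Tm = 2(10)+4(7) = 48°C
Primer 2: A+T=10, G+C=9 → Tm = 2(10)+4(9) = 56°C
48°C vs 56°C → primer 2 is higher.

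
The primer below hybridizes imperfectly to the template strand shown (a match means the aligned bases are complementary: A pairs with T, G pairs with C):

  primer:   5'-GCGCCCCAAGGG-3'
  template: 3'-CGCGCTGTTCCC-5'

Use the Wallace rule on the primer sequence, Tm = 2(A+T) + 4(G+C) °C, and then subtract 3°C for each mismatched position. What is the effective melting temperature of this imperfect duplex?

Primer base counts: A=2, T=0, G=5, C=5 → A+T=2, G+C=10
Perfect-match Tm = 2(2) + 4(10) = 4 + 40 = 44°C
Mismatches (positions where the bases are not complementary): 2 (at positions 5, 6)
Effective Tm = 44 − 2×3 = 44 − 6 = 38°C

38°C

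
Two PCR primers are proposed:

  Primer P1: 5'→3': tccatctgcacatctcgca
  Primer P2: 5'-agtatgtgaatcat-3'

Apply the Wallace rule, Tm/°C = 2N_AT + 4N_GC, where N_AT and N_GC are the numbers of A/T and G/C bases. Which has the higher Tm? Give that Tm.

Primer P1: A+T=9, G+C=10 → Tm = 2(9)+4(10) = 58°C
Primer P2: A+T=10, G+C=4 → Tm = 2(10)+4(4) = 36°C
58°C vs 36°C → primer P1 is higher.

Primer P1, 58°C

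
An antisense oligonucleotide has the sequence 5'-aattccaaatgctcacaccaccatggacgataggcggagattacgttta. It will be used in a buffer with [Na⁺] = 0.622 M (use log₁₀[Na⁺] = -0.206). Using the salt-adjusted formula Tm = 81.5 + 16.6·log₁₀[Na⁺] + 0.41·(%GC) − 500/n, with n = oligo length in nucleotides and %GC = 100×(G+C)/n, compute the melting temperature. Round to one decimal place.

Length n = 49. Counting bases: G=10, A=16, C=12, T=11
G+C = 22, so %GC = 22/49 × 100 = 44.898%
Salt term: 16.6 × (-0.206) = -3.42
GC term: 0.41 × 44.898 = 18.408; length term: −500/49 = −10.204
Tm = 81.5 + (-3.42) + 18.408 − 10.204 = 86.284 → 86.3°C

86.3°C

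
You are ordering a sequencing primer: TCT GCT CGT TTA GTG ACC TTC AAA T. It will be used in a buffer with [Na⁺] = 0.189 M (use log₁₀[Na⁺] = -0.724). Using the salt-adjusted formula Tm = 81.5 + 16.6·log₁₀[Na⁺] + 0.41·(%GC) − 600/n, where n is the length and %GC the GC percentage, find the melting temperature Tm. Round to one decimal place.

Length n = 25. Base counts: A=5, G=4, T=10, C=6
G+C = 10, so %GC = 10/25 × 100 = 40%
Salt term: 16.6 × (-0.724) = -12.018
GC term: 0.41 × 40 = 16.4; length term: −600/25 = −24
Tm = 81.5 + (-12.018) + 16.4 − 24 = 61.882 → 61.9°C

61.9°C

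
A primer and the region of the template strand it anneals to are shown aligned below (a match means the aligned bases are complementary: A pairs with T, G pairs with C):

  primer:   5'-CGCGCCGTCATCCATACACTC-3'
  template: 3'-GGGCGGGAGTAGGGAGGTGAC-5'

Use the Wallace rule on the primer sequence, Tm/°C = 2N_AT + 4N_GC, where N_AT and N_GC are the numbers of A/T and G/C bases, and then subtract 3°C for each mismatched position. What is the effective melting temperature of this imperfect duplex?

53°C

Primer base counts: A=4, T=4, G=3, C=10 → A+T=8, G+C=13
Perfect-match Tm = 2(8) + 4(13) = 16 + 52 = 68°C
Mismatches (positions where the bases are not complementary): 5 (at positions 2, 7, 14, 16, 21)
Effective Tm = 68 − 5×3 = 68 − 15 = 53°C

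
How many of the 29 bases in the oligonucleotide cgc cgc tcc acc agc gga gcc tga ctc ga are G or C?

21

Scanning the sequence gives T=3, C=13, A=5, G=8.
G+C = 8 + 13 = 21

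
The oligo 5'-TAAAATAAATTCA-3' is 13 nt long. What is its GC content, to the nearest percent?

8%

Base counts: A=8, G=0, C=1, T=4
G+C = 0 + 1 = 1 out of 13 bases
%GC = 1/13 × 100 = 7.692% ≈ 8%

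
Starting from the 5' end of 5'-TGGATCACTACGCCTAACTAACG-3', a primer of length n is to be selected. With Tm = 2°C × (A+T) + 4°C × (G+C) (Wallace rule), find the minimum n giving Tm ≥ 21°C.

First 7 bases: TGGATCA → Tm = 20°C (< 21°C)
First 8 bases: TGGATCAC → Tm = 24°C (≥ 21°C)
Since every base adds ≥2°C, Tm only increases with n, so the threshold is first crossed at n = 8.

n = 8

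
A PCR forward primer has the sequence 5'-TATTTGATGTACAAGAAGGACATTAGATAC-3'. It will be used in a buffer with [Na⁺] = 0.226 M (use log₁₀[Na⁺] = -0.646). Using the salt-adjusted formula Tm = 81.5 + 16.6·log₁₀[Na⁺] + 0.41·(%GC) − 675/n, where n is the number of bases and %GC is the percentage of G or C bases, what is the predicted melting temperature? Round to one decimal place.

Length n = 30. Counting bases: T=9, G=6, A=12, C=3
G+C = 9, so %GC = 9/30 × 100 = 30%
Salt term: 16.6 × (-0.646) = -10.724
GC term: 0.41 × 30 = 12.3; length term: −675/30 = −22.5
Tm = 81.5 + (-10.724) + 12.3 − 22.5 = 60.576 → 60.6°C

60.6°C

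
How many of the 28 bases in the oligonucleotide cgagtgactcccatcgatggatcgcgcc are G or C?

Scanning the sequence gives T=5, A=5, C=10, G=8.
Total G or C: 8 + 10 = 18

18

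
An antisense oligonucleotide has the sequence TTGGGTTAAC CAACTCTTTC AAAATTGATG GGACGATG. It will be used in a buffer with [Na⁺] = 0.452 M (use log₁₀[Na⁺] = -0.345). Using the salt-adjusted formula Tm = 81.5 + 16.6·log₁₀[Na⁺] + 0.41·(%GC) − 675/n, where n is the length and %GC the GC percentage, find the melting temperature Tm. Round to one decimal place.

74.2°C

Length n = 38. Base counts: C=6, G=9, A=11, T=12
G+C = 15, so %GC = 15/38 × 100 = 39.474%
Salt term: 16.6 × (-0.345) = -5.727
GC term: 0.41 × 39.474 = 16.184; length term: −675/38 = −17.763
Tm = 81.5 + (-5.727) + 16.184 − 17.763 = 74.194 → 74.2°C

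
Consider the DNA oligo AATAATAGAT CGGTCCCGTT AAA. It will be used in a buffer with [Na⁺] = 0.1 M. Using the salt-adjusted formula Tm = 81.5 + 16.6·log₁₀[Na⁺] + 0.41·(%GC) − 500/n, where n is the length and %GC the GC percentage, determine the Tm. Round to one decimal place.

57.4°C

Length n = 23. Counting bases: C=4, A=9, T=6, G=4
G+C = 8, so %GC = 8/23 × 100 = 34.783%
Salt term: 16.6 × (-1) = -16.6
GC term: 0.41 × 34.783 = 14.261; length term: −500/23 = −21.739
Tm = 81.5 + (-16.6) + 14.261 − 21.739 = 57.422 → 57.4°C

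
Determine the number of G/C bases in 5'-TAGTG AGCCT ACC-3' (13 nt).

7

Scanning the sequence gives A=3, T=3, C=4, G=3.
G+C = 3 + 4 = 7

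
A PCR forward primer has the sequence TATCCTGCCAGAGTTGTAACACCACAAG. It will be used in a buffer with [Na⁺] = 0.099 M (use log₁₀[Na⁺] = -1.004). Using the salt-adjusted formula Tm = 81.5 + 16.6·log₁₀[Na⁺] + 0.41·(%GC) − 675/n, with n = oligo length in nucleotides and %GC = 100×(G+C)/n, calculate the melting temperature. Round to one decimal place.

Length n = 28. Counting bases: C=8, T=6, A=9, G=5
G+C = 13, so %GC = 13/28 × 100 = 46.429%
Salt term: 16.6 × (-1.004) = -16.666
GC term: 0.41 × 46.429 = 19.036; length term: −675/28 = −24.107
Tm = 81.5 + (-16.666) + 19.036 − 24.107 = 59.763 → 59.8°C

59.8°C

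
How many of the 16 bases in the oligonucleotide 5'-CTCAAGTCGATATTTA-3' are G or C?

Scanning the sequence gives A=5, C=3, T=6, G=2.
G+C = 2 + 3 = 5

5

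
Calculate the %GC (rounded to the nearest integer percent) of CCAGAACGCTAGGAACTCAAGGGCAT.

54%

Scanning the sequence gives G=7, C=7, A=9, T=3.
G+C = 7 + 7 = 14 out of 26 bases
%GC = 14/26 × 100 = 53.85% ≈ 54%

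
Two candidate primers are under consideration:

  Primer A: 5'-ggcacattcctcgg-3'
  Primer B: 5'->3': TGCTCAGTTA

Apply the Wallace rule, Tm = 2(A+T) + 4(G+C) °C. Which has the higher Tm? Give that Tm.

Primer A: A+T=5, G+C=9 → Tm = 2(5)+4(9) = 46°C
Primer B: A+T=6, G+C=4 → Tm = 2(6)+4(4) = 28°C
46°C vs 28°C → primer A is higher.

Primer A, 46°C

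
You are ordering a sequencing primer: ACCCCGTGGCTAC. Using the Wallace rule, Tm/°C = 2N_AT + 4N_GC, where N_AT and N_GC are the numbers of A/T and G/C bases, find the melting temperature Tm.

44°C

Scanning the sequence gives T=2, C=6, A=2, G=3.
AT pairs contribute 4, GC pairs contribute 9.
Tm = 4·9 + 2·4 = 36 + 8 = 44°C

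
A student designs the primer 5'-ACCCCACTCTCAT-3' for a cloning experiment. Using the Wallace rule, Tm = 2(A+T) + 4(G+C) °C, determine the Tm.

40°C

Base counts: C=7, A=3, G=0, T=3
So N_AT = 6 and N_GC = 7.
Tm = 2(6) + 4(7) = 12 + 28 = 40°C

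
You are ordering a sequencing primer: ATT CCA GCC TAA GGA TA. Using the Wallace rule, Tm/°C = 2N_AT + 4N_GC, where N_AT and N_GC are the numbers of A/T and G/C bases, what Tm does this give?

48°C

Counting bases: G=3, A=6, T=4, C=4
A+T = 10, G+C = 7
Tm = 2×10 + 4×7 = 48°C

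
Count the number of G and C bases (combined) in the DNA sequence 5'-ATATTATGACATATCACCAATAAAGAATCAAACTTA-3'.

8

A=18, G=2, T=10, C=6
G+C = 2 + 6 = 8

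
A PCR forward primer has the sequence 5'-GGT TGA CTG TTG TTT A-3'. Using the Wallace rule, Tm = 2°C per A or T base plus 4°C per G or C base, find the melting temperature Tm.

44°C

Scanning the sequence gives A=2, T=8, G=5, C=1.
So N_AT = 10 and N_GC = 6.
Tm = 2(10) + 4(6) = 20 + 24 = 44°C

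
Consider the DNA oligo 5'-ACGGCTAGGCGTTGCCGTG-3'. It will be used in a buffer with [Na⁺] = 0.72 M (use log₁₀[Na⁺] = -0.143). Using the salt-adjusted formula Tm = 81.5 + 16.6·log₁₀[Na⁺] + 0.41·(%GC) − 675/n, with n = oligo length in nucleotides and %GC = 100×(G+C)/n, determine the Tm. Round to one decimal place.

71.7°C

Length n = 19. Scanning the sequence gives G=8, C=5, A=2, T=4.
G+C = 13, so %GC = 13/19 × 100 = 68.421%
Salt term: 16.6 × (-0.143) = -2.374
GC term: 0.41 × 68.421 = 28.053; length term: −675/19 = −35.526
Tm = 81.5 + (-2.374) + 28.053 − 35.526 = 71.653 → 71.7°C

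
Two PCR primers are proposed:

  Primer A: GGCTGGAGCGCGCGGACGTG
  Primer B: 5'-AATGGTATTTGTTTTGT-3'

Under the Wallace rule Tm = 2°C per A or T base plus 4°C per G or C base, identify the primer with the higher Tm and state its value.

Primer A, 72°C

Primer A: A+T=4, G+C=16 → Tm = 2(4)+4(16) = 72°C
Primer B: A+T=13, G+C=4 → Tm = 2(13)+4(4) = 42°C
72°C vs 42°C → primer A is higher.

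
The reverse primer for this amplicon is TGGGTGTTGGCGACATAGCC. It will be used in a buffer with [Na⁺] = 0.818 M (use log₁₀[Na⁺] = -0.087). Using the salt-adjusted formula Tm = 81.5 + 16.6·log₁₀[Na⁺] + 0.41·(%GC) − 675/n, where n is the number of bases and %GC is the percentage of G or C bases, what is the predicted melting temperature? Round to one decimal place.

70.9°C

Length n = 20. Scanning the sequence gives C=4, A=3, G=8, T=5.
G+C = 12, so %GC = 12/20 × 100 = 60%
Salt term: 16.6 × (-0.087) = -1.444
GC term: 0.41 × 60 = 24.6; length term: −675/20 = −33.75
Tm = 81.5 + (-1.444) + 24.6 − 33.75 = 70.906 → 70.9°C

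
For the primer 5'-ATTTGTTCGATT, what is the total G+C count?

Counting bases: T=7, G=2, C=1, A=2
Total G or C: 2 + 1 = 3

3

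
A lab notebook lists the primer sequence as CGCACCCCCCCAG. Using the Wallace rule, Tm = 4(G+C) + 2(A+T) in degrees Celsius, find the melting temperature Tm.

48°C

T=0, C=9, G=2, A=2
A+T = 2, G+C = 11
Tm = 4·11 + 2·2 = 44 + 4 = 48°C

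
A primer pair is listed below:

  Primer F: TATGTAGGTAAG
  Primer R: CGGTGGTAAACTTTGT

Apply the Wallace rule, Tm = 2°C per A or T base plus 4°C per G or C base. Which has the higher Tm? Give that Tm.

Primer F: A+T=8, G+C=4 → Tm = 2(8)+4(4) = 32°C
Primer R: A+T=9, G+C=7 → Tm = 2(9)+4(7) = 46°C
32°C vs 46°C → primer R is higher.

Primer R, 46°C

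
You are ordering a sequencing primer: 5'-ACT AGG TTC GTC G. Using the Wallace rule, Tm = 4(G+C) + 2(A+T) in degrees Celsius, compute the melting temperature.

40°C

Base counts: C=3, A=2, G=4, T=4
So N_AT = 6 and N_GC = 7.
Tm = 2(6) + 4(7) = 12 + 28 = 40°C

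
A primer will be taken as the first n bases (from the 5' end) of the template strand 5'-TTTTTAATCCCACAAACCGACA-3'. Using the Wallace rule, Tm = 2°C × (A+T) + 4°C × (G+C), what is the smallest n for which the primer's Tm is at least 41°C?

First 16 bases: TTTTTAATCCCACAAA → Tm = 40°C (< 41°C)
First 17 bases: TTTTTAATCCCACAAAC → Tm = 44°C (≥ 41°C)
Each additional base adds 2°C (A/T) or 4°C (G/C), so Tm is non-decreasing in n; n = 17 is the first length to reach 41°C.

n = 17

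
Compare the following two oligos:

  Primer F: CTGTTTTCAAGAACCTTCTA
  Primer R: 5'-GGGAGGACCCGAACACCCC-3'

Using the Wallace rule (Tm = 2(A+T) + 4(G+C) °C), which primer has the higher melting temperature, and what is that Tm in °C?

Primer R, 66°C

Primer F: A+T=13, G+C=7 → Tm = 2(13)+4(7) = 54°C
Primer R: A+T=5, G+C=14 → Tm = 2(5)+4(14) = 66°C
54°C vs 66°C → primer R is higher.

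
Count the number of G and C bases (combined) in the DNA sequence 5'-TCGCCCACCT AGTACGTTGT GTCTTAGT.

Counting bases: A=4, G=6, C=8, T=10
Total G or C: 6 + 8 = 14

14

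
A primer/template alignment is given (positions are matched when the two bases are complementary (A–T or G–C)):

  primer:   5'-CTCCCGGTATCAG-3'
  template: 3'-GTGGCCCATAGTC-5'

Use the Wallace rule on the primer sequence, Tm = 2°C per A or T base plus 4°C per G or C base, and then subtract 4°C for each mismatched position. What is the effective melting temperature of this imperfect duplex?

34°C

Primer base counts: A=2, T=3, G=3, C=5 → A+T=5, G+C=8
Perfect-match Tm = 2(5) + 4(8) = 10 + 32 = 42°C
Mismatches (positions where the bases are not complementary): 2 (at positions 2, 5)
Effective Tm = 42 − 2×4 = 42 − 8 = 34°C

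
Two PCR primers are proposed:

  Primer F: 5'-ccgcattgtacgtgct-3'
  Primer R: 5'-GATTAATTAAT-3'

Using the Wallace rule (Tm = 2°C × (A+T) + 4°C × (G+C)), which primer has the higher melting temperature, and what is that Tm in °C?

Primer F: A+T=7, G+C=9 → Tm = 2(7)+4(9) = 50°C
Primer R: A+T=10, G+C=1 → Tm = 2(10)+4(1) = 24°C
50°C vs 24°C → primer F is higher.

Primer F, 50°C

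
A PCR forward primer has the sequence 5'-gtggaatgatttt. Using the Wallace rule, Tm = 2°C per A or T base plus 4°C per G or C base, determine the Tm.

Scanning the sequence gives A=3, C=0, T=6, G=4.
AT pairs contribute 9, GC pairs contribute 4.
Tm = 2×9 + 4×4 = 34°C

34°C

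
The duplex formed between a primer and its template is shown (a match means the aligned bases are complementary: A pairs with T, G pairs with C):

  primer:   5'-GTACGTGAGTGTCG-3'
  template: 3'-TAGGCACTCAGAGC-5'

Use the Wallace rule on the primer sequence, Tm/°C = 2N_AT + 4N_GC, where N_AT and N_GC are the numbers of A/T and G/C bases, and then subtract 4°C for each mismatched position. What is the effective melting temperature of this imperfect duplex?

32°C

Primer base counts: A=2, T=4, G=6, C=2 → A+T=6, G+C=8
Perfect-match Tm = 2(6) + 4(8) = 12 + 32 = 44°C
Mismatches (positions where the bases are not complementary): 3 (at positions 1, 3, 11)
Effective Tm = 44 − 3×4 = 44 − 12 = 32°C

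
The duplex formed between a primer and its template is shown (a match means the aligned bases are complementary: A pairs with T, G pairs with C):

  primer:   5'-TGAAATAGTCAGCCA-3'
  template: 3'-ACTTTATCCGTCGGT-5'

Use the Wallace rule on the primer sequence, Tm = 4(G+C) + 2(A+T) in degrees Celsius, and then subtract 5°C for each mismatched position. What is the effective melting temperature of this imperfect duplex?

Primer base counts: A=6, T=3, G=3, C=3 → A+T=9, G+C=6
Perfect-match Tm = 2(9) + 4(6) = 18 + 24 = 42°C
Mismatches (positions where the bases are not complementary): 1 (at position 9)
Effective Tm = 42 − 1×5 = 42 − 5 = 37°C

37°C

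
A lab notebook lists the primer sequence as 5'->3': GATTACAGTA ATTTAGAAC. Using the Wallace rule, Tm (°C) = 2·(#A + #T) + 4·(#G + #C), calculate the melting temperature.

Counting bases: C=2, T=6, A=8, G=3
So N_AT = 14 and N_GC = 5.
Tm = 2(14) + 4(5) = 28 + 20 = 48°C

48°C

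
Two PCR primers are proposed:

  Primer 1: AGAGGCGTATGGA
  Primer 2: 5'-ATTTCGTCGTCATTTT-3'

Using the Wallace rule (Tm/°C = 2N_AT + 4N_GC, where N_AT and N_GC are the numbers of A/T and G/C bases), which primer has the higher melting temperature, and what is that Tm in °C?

Primer 1: A+T=6, G+C=7 → Tm = 2(6)+4(7) = 40°C
Primer 2: A+T=11, G+C=5 → Tm = 2(11)+4(5) = 42°C
40°C vs 42°C → primer 2 is higher.

Primer 2, 42°C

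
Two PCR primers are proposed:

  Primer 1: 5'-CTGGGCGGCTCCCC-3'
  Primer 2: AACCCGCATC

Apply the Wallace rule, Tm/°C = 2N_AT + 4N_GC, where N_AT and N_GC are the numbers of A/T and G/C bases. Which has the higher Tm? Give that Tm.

Primer 1: A+T=2, G+C=12 → Tm = 2(2)+4(12) = 52°C
Primer 2: A+T=4, G+C=6 → Tm = 2(4)+4(6) = 32°C
52°C vs 32°C → primer 1 is higher.

Primer 1, 52°C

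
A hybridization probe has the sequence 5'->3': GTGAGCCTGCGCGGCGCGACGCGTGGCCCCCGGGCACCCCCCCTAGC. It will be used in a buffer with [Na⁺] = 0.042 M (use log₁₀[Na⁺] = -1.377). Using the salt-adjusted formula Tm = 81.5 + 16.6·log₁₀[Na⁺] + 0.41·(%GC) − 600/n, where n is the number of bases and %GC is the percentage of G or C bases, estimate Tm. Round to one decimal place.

79.9°C

Length n = 47. Base counts: A=4, G=17, T=4, C=22
G+C = 39, so %GC = 39/47 × 100 = 82.979%
Salt term: 16.6 × (-1.377) = -22.858
GC term: 0.41 × 82.979 = 34.021; length term: −600/47 = −12.766
Tm = 81.5 + (-22.858) + 34.021 − 12.766 = 79.897 → 79.9°C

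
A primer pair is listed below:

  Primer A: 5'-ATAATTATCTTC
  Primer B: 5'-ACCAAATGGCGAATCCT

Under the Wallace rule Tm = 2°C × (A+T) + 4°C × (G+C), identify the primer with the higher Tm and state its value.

Primer A: A+T=10, G+C=2 → Tm = 2(10)+4(2) = 28°C
Primer B: A+T=9, G+C=8 → Tm = 2(9)+4(8) = 50°C
28°C vs 50°C → primer B is higher.

Primer B, 50°C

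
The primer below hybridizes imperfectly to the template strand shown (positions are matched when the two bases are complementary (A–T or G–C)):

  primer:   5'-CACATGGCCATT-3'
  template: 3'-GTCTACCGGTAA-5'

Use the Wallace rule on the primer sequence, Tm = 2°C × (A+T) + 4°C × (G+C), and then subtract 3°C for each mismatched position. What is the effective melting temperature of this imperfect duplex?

Primer base counts: A=3, T=3, G=2, C=4 → A+T=6, G+C=6
Perfect-match Tm = 2(6) + 4(6) = 12 + 24 = 36°C
Mismatches (positions where the bases are not complementary): 1 (at position 3)
Effective Tm = 36 − 1×3 = 36 − 3 = 33°C

33°C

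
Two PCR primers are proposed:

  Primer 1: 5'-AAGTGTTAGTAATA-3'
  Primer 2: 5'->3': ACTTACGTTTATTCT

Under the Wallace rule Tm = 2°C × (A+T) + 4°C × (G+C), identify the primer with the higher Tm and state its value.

Primer 2, 38°C

Primer 1: A+T=11, G+C=3 → Tm = 2(11)+4(3) = 34°C
Primer 2: A+T=11, G+C=4 → Tm = 2(11)+4(4) = 38°C
34°C vs 38°C → primer 2 is higher.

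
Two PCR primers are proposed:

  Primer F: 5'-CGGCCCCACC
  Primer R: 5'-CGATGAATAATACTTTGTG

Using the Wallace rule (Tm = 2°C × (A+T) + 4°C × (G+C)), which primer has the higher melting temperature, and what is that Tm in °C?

Primer R, 50°C

Primer F: A+T=1, G+C=9 → Tm = 2(1)+4(9) = 38°C
Primer R: A+T=13, G+C=6 → Tm = 2(13)+4(6) = 50°C
38°C vs 50°C → primer R is higher.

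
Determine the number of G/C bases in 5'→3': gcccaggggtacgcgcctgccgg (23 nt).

T=2, C=9, A=2, G=10
G+C = 10 + 9 = 19

19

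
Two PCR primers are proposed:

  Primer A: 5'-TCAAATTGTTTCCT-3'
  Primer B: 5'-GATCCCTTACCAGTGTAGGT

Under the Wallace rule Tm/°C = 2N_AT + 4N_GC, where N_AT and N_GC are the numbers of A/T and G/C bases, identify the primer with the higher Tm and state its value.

Primer A: A+T=10, G+C=4 → Tm = 2(10)+4(4) = 36°C
Primer B: A+T=10, G+C=10 → Tm = 2(10)+4(10) = 60°C
36°C vs 60°C → primer B is higher.

Primer B, 60°C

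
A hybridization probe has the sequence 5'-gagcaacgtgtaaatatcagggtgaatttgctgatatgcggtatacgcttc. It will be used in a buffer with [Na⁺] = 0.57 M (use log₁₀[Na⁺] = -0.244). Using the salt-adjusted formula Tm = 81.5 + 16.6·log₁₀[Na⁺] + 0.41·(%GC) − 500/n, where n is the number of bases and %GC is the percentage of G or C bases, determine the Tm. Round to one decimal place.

Length n = 51. Scanning the sequence gives G=14, T=15, C=8, A=14.
G+C = 22, so %GC = 22/51 × 100 = 43.137%
Salt term: 16.6 × (-0.244) = -4.05
GC term: 0.41 × 43.137 = 17.686; length term: −500/51 = −9.804
Tm = 81.5 + (-4.05) + 17.686 − 9.804 = 85.332 → 85.3°C

85.3°C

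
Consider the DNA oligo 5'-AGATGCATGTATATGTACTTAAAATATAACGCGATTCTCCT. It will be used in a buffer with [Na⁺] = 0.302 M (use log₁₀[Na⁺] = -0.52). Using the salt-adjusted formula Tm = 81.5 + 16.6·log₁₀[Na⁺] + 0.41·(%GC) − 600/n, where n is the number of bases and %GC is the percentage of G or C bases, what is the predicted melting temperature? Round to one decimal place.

Length n = 41. Scanning the sequence gives A=14, C=7, G=6, T=14.
G+C = 13, so %GC = 13/41 × 100 = 31.707%
Salt term: 16.6 × (-0.52) = -8.632
GC term: 0.41 × 31.707 = 13; length term: −600/41 = −14.634
Tm = 81.5 + (-8.632) + 13 − 14.634 = 71.234 → 71.2°C

71.2°C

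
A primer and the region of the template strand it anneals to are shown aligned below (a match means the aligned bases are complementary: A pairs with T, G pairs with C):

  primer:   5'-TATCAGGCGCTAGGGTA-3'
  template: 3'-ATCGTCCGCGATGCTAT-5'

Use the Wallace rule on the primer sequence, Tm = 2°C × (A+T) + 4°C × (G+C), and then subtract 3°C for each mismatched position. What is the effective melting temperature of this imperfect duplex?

43°C

Primer base counts: A=4, T=4, G=6, C=3 → A+T=8, G+C=9
Perfect-match Tm = 2(8) + 4(9) = 16 + 36 = 52°C
Mismatches (positions where the bases are not complementary): 3 (at positions 3, 13, 15)
Effective Tm = 52 − 3×3 = 52 − 9 = 43°C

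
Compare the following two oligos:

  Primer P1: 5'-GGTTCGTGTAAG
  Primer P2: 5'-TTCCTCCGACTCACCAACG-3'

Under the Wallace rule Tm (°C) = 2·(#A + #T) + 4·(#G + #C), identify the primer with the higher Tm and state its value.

Primer P1: A+T=6, G+C=6 → Tm = 2(6)+4(6) = 36°C
Primer P2: A+T=8, G+C=11 → Tm = 2(8)+4(11) = 60°C
36°C vs 60°C → primer P2 is higher.

Primer P2, 60°C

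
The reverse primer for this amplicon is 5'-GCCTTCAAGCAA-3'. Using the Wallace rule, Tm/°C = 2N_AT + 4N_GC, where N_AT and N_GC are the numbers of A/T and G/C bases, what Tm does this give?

36°C

Counting bases: T=2, C=4, A=4, G=2
AT pairs contribute 6, GC pairs contribute 6.
Tm = 2×6 + 4×6 = 36°C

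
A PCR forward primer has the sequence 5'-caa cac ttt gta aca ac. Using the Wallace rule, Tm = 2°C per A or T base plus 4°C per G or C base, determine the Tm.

C=5, G=1, T=4, A=7
So N_AT = 11 and N_GC = 6.
Tm = 2(11) + 4(6) = 22 + 24 = 46°C

46°C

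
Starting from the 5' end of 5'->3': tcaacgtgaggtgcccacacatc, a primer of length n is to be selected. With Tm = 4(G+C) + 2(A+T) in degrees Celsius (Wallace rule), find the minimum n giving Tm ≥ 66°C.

n = 21

First 20 bases: TCAACGTGAGGTGCCCACAC → Tm = 64°C (< 66°C)
First 21 bases: TCAACGTGAGGTGCCCACACA → Tm = 66°C (≥ 66°C)
Since every base adds ≥2°C, Tm only increases with n, so the threshold is first crossed at n = 21.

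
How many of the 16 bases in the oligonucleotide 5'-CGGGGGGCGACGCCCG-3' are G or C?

15

Scanning the sequence gives G=9, T=0, A=1, C=6.
G+C = 9 + 6 = 15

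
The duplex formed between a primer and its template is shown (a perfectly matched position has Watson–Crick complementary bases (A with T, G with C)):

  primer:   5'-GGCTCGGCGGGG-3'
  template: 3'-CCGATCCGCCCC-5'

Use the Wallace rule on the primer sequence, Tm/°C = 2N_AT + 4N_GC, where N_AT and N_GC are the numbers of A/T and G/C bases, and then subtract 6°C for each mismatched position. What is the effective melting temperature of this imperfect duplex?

Primer base counts: A=0, T=1, G=8, C=3 → A+T=1, G+C=11
Perfect-match Tm = 2(1) + 4(11) = 2 + 44 = 46°C
Mismatches (positions where the bases are not complementary): 1 (at position 5)
Effective Tm = 46 − 1×6 = 46 − 6 = 40°C

40°C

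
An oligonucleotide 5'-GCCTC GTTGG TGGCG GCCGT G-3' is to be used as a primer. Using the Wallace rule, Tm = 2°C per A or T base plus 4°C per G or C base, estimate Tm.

Counting bases: C=6, G=10, T=5, A=0
A+T = 5, G+C = 16
Tm = 2×5 + 4×16 = 74°C

74°C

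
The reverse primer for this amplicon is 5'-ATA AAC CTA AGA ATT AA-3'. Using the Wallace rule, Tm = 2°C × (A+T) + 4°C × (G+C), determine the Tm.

40°C

Base counts: A=10, C=2, T=4, G=1
AT pairs contribute 14, GC pairs contribute 3.
Tm = 4·3 + 2·14 = 12 + 28 = 40°C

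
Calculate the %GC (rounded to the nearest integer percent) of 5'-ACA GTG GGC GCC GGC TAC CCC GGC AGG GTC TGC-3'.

Counting bases: T=4, A=4, C=12, G=13
G+C = 13 + 12 = 25 out of 33 bases
%GC = 25/33 × 100 = 75.76% ≈ 76%

76%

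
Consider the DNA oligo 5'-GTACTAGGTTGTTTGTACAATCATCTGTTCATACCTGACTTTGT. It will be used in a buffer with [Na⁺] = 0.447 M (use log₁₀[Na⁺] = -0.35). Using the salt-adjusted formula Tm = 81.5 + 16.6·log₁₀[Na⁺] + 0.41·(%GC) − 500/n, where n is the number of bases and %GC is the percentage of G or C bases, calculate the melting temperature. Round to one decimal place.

79.2°C

Length n = 44. Scanning the sequence gives T=19, C=8, A=9, G=8.
G+C = 16, so %GC = 16/44 × 100 = 36.364%
Salt term: 16.6 × (-0.35) = -5.81
GC term: 0.41 × 36.364 = 14.909; length term: −500/44 = −11.364
Tm = 81.5 + (-5.81) + 14.909 − 11.364 = 79.235 → 79.2°C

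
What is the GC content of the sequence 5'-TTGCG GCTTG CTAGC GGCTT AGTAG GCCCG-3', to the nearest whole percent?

63%

Base counts: T=8, A=3, C=8, G=11
G+C = 11 + 8 = 19 out of 30 bases
%GC = 19/30 × 100 = 63.33% ≈ 63%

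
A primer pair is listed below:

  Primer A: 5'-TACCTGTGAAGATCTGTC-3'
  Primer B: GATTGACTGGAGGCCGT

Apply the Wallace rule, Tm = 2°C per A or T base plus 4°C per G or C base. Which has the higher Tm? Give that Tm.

Primer A: A+T=10, G+C=8 → Tm = 2(10)+4(8) = 52°C
Primer B: A+T=7, G+C=10 → Tm = 2(7)+4(10) = 54°C
52°C vs 54°C → primer B is higher.

Primer B, 54°C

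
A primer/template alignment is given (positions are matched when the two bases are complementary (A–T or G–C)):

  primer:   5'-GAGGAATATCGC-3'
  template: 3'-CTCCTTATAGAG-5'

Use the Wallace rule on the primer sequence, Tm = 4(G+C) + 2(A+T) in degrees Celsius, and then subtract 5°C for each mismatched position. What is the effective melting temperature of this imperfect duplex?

Primer base counts: A=4, T=2, G=4, C=2 → A+T=6, G+C=6
Perfect-match Tm = 2(6) + 4(6) = 12 + 24 = 36°C
Mismatches (positions where the bases are not complementary): 1 (at position 11)
Effective Tm = 36 − 1×5 = 36 − 5 = 31°C

31°C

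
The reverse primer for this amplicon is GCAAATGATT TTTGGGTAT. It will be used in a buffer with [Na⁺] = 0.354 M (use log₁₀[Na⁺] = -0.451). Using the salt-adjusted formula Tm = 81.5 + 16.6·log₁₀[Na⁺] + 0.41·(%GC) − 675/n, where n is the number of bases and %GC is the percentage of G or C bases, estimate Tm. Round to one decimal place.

51.4°C

Length n = 19. C=1, G=5, T=8, A=5
G+C = 6, so %GC = 6/19 × 100 = 31.579%
Salt term: 16.6 × (-0.451) = -7.487
GC term: 0.41 × 31.579 = 12.947; length term: −675/19 = −35.526
Tm = 81.5 + (-7.487) + 12.947 − 35.526 = 51.434 → 51.4°C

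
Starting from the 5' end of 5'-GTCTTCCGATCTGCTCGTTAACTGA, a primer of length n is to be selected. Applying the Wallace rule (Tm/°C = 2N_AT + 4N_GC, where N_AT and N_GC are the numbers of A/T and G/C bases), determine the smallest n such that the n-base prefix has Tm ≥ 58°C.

n = 19

First 18 bases: GTCTTCCGATCTGCTCGT → Tm = 56°C (< 58°C)
First 19 bases: GTCTTCCGATCTGCTCGTT → Tm = 58°C (≥ 58°C)
Each additional base adds 2°C (A/T) or 4°C (G/C), so Tm is non-decreasing in n; n = 19 is the first length to reach 58°C.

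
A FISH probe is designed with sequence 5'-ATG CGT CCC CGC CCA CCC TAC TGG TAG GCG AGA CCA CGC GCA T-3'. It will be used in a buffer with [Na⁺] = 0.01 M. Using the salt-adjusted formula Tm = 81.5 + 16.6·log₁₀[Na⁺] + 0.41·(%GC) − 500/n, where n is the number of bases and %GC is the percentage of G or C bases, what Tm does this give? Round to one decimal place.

64.3°C

Length n = 43. Counting bases: A=8, C=18, G=11, T=6
G+C = 29, so %GC = 29/43 × 100 = 67.442%
Salt term: 16.6 × (-2) = -33.2
GC term: 0.41 × 67.442 = 27.651; length term: −500/43 = −11.628
Tm = 81.5 + (-33.2) + 27.651 − 11.628 = 64.323 → 64.3°C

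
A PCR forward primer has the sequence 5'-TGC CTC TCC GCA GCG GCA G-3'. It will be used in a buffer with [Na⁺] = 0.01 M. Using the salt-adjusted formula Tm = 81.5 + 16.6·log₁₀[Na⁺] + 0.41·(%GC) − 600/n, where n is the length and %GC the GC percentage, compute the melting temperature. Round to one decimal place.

Length n = 19. Counting bases: A=2, G=6, T=3, C=8
G+C = 14, so %GC = 14/19 × 100 = 73.684%
Salt term: 16.6 × (-2) = -33.2
GC term: 0.41 × 73.684 = 30.21; length term: −600/19 = −31.579
Tm = 81.5 + (-33.2) + 30.21 − 31.579 = 46.931 → 46.9°C

46.9°C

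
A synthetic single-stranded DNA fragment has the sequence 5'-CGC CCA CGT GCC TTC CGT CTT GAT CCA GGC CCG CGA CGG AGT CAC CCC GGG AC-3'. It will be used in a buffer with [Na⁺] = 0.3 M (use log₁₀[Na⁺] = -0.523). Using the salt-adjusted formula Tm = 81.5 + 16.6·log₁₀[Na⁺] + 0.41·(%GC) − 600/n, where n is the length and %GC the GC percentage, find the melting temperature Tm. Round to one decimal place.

Length n = 53. Base counts: A=7, G=15, C=23, T=8
G+C = 38, so %GC = 38/53 × 100 = 71.698%
Salt term: 16.6 × (-0.523) = -8.682
GC term: 0.41 × 71.698 = 29.396; length term: −600/53 = −11.321
Tm = 81.5 + (-8.682) + 29.396 − 11.321 = 90.893 → 90.9°C

90.9°C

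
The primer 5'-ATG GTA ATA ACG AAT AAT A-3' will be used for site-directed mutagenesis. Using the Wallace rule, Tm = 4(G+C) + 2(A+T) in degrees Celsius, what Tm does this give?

Counting bases: A=10, G=3, T=5, C=1
So N_AT = 15 and N_GC = 4.
Tm = 4·4 + 2·15 = 16 + 30 = 46°C

46°C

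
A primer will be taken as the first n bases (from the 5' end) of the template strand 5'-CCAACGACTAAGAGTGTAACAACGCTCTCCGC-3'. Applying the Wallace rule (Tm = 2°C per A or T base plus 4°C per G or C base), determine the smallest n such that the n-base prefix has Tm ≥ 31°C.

n = 11

First 10 bases: CCAACGACTA → Tm = 30°C (< 31°C)
First 11 bases: CCAACGACTAA → Tm = 32°C (≥ 31°C)
Each additional base adds 2°C (A/T) or 4°C (G/C), so Tm is non-decreasing in n; n = 11 is the first length to reach 31°C.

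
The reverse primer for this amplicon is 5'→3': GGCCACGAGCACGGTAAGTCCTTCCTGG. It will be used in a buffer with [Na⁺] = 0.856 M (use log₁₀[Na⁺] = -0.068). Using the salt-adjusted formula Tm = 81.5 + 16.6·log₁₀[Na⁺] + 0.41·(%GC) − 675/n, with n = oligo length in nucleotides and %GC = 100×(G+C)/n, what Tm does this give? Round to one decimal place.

82.6°C

Length n = 28. Base counts: T=5, C=9, G=9, A=5
G+C = 18, so %GC = 18/28 × 100 = 64.286%
Salt term: 16.6 × (-0.068) = -1.129
GC term: 0.41 × 64.286 = 26.357; length term: −675/28 = −24.107
Tm = 81.5 + (-1.129) + 26.357 − 24.107 = 82.621 → 82.6°C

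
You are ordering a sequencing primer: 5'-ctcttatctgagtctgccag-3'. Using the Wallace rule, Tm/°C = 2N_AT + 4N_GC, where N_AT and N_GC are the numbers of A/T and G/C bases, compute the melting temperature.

60°C

A=3, G=4, T=7, C=6
AT pairs contribute 10, GC pairs contribute 10.
Tm = 2×10 + 4×10 = 60°C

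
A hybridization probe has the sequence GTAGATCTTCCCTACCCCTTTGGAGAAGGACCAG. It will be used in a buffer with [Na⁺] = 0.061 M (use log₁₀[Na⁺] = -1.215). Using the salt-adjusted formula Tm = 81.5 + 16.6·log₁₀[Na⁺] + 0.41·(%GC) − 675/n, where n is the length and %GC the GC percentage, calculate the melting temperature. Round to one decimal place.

Length n = 34. A=8, G=8, C=10, T=8
G+C = 18, so %GC = 18/34 × 100 = 52.941%
Salt term: 16.6 × (-1.215) = -20.169
GC term: 0.41 × 52.941 = 21.706; length term: −675/34 = −19.853
Tm = 81.5 + (-20.169) + 21.706 − 19.853 = 63.184 → 63.2°C

63.2°C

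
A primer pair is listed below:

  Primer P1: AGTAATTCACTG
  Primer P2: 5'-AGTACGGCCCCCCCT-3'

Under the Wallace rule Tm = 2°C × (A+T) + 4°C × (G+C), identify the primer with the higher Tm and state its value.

Primer P1: A+T=8, G+C=4 → Tm = 2(8)+4(4) = 32°C
Primer P2: A+T=4, G+C=11 → Tm = 2(4)+4(11) = 52°C
32°C vs 52°C → primer P2 is higher.

Primer P2, 52°C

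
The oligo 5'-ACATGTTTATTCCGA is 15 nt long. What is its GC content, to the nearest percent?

33%

Scanning the sequence gives T=6, C=3, G=2, A=4.
G+C = 2 + 3 = 5 out of 15 bases
%GC = 5/15 × 100 = 33.33% ≈ 33%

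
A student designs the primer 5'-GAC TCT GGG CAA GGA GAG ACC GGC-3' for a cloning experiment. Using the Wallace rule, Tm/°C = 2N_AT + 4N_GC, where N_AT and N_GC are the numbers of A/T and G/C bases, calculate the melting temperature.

80°C

Scanning the sequence gives C=6, A=6, T=2, G=10.
AT pairs contribute 8, GC pairs contribute 16.
Tm = 2(8) + 4(16) = 16 + 64 = 80°C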